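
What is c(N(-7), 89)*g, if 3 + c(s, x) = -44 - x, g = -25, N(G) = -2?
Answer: 3400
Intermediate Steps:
c(s, x) = -47 - x (c(s, x) = -3 + (-44 - x) = -47 - x)
c(N(-7), 89)*g = (-47 - 1*89)*(-25) = (-47 - 89)*(-25) = -136*(-25) = 3400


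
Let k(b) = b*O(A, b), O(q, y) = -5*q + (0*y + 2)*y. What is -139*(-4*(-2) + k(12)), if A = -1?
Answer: -49484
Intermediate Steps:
O(q, y) = -5*q + 2*y (O(q, y) = -5*q + (0 + 2)*y = -5*q + 2*y)
k(b) = b*(5 + 2*b) (k(b) = b*(-5*(-1) + 2*b) = b*(5 + 2*b))
-139*(-4*(-2) + k(12)) = -139*(-4*(-2) + 12*(5 + 2*12)) = -139*(8 + 12*(5 + 24)) = -139*(8 + 12*29) = -139*(8 + 348) = -139*356 = -49484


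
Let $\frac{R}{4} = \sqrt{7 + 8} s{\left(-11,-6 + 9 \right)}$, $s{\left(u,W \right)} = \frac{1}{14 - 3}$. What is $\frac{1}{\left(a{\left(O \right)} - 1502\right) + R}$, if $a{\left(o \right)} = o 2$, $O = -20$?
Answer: $- \frac{31097}{47951534} - \frac{11 \sqrt{15}}{71927301} \approx -0.0006491$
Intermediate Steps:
$a{\left(o \right)} = 2 o$
$s{\left(u,W \right)} = \frac{1}{11}$
$R = \frac{4 \sqrt{15}}{11}$ ($R = 4 \sqrt{7 + 8} \cdot \frac{1}{11} = 4 \sqrt{15} \cdot \frac{1}{11} = 4 \frac{\sqrt{15}}{11} = \frac{4 \sqrt{15}}{11} \approx 1.4084$)
$\frac{1}{\left(a{\left(O \right)} - 1502\right) + R} = \frac{1}{\left(2 \left(-20\right) - 1502\right) + \frac{4 \sqrt{15}}{11}} = \frac{1}{\left(-40 - 1502\right) + \frac{4 \sqrt{15}}{11}} = \frac{1}{-1542 + \frac{4 \sqrt{15}}{11}}$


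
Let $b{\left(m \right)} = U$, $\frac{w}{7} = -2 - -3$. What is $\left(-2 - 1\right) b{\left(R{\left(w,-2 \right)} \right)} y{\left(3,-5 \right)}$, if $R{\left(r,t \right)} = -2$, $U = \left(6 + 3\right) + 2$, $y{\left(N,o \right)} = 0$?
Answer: $0$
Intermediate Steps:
$U = 11$ ($U = 9 + 2 = 11$)
$w = 7$ ($w = 7 \left(-2 - -3\right) = 7 \left(-2 + 3\right) = 7 \cdot 1 = 7$)
$b{\left(m \right)} = 11$
$\left(-2 - 1\right) b{\left(R{\left(w,-2 \right)} \right)} y{\left(3,-5 \right)} = \left(-2 - 1\right) 11 \cdot 0 = \left(-3\right) 11 \cdot 0 = \left(-33\right) 0 = 0$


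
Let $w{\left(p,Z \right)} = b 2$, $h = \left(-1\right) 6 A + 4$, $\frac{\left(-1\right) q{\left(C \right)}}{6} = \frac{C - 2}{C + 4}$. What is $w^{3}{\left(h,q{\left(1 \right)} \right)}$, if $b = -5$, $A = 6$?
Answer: $-1000$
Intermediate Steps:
$q{\left(C \right)} = - \frac{6 \left(-2 + C\right)}{4 + C}$ ($q{\left(C \right)} = - 6 \frac{C - 2}{C + 4} = - 6 \frac{-2 + C}{4 + C} = - \frac{6 \left(-2 + C\right)}{4 + C}$)
$h = -32$ ($h = \left(-1\right) 6 \cdot 6 + 4 = \left(-6\right) 6 + 4 = -36 + 4 = -32$)
$w{\left(p,Z \right)} = -10$ ($w{\left(p,Z \right)} = \left(-5\right) 2 = -10$)
$w^{3}{\left(h,q{\left(1 \right)} \right)} = \left(-10\right)^{3} = -1000$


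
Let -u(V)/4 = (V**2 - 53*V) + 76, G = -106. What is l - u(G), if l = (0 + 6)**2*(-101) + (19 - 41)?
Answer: 64062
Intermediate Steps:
u(V) = -304 - 4*V**2 + 212*V (u(V) = -4*((V**2 - 53*V) + 76) = -4*(76 + V**2 - 53*V) = -304 - 4*V**2 + 212*V)
l = -3658 (l = 6**2*(-101) - 22 = 36*(-101) - 22 = -3636 - 22 = -3658)
l - u(G) = -3658 - (-304 - 4*(-106)**2 + 212*(-106)) = -3658 - (-304 - 4*11236 - 22472) = -3658 - (-304 - 44944 - 22472) = -3658 - 1*(-67720) = -3658 + 67720 = 64062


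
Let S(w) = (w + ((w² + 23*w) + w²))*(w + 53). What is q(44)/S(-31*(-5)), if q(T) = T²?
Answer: 121/673010 ≈ 0.00017979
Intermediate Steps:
S(w) = (53 + w)*(2*w² + 24*w) (S(w) = (w + (2*w² + 23*w))*(53 + w) = (2*w² + 24*w)*(53 + w) = (53 + w)*(2*w² + 24*w))
q(44)/S(-31*(-5)) = 44²/((2*(-31*(-5))*(636 + (-31*(-5))² + 65*(-31*(-5))))) = 1936/((2*155*(636 + 155² + 65*155))) = 1936/((2*155*(636 + 24025 + 10075))) = 1936/((2*155*34736)) = 1936/10768160 = 1936*(1/10768160) = 121/673010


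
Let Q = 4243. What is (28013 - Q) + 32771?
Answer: 56541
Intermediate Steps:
(28013 - Q) + 32771 = (28013 - 1*4243) + 32771 = (28013 - 4243) + 32771 = 23770 + 32771 = 56541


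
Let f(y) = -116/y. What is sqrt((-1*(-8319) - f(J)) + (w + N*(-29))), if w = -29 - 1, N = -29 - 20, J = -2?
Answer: 2*sqrt(2413) ≈ 98.245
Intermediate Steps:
N = -49
w = -30
sqrt((-1*(-8319) - f(J)) + (w + N*(-29))) = sqrt((-1*(-8319) - (-116)/(-2)) + (-30 - 49*(-29))) = sqrt((8319 - (-116)*(-1)/2) + (-30 + 1421)) = sqrt((8319 - 1*58) + 1391) = sqrt((8319 - 58) + 1391) = sqrt(8261 + 1391) = sqrt(9652) = 2*sqrt(2413)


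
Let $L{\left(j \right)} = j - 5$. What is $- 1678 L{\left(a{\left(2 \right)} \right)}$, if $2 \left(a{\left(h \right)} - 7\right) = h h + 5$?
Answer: $-10907$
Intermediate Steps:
$a{\left(h \right)} = \frac{19}{2} + \frac{h^{2}}{2}$ ($a{\left(h \right)} = 7 + \frac{h h + 5}{2} = 7 + \frac{h^{2} + 5}{2} = 7 + \frac{5 + h^{2}}{2} = 7 + \left(\frac{5}{2} + \frac{h^{2}}{2}\right) = \frac{19}{2} + \frac{h^{2}}{2}$)
$L{\left(j \right)} = -5 + j$
$- 1678 L{\left(a{\left(2 \right)} \right)} = - 1678 \left(-5 + \left(\frac{19}{2} + \frac{2^{2}}{2}\right)\right) = - 1678 \left(-5 + \left(\frac{19}{2} + \frac{1}{2} \cdot 4\right)\right) = - 1678 \left(-5 + \left(\frac{19}{2} + 2\right)\right) = - 1678 \left(-5 + \frac{23}{2}\right) = \left(-1678\right) \frac{13}{2} = -10907$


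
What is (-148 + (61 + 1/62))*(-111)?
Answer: 598623/62 ≈ 9655.2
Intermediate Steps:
(-148 + (61 + 1/62))*(-111) = (-148 + 3783/62)*(-111) = -5393/62*(-111) = 598623/62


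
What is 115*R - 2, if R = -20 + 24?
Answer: 458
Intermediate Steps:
R = 4
115*R - 2 = 115*4 - 2 = 460 - 2 = 458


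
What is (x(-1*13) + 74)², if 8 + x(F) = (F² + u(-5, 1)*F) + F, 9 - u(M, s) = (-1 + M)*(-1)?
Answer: 33489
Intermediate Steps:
u(M, s) = 8 + M (u(M, s) = 9 - (-1 + M)*(-1) = 9 - (1 - M) = 9 + (-1 + M) = 8 + M)
x(F) = -8 + F² + 4*F (x(F) = -8 + ((F² + (8 - 5)*F) + F) = -8 + ((F² + 3*F) + F) = -8 + (F² + 4*F) = -8 + F² + 4*F)
(x(-1*13) + 74)² = ((-8 + (-1*13)² + 4*(-1*13)) + 74)² = ((-8 + (-13)² + 4*(-13)) + 74)² = ((-8 + 169 - 52) + 74)² = (109 + 74)² = 183² = 33489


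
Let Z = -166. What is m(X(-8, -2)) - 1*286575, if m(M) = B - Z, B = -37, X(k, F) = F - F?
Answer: -286446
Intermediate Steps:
X(k, F) = 0
m(M) = 129 (m(M) = -37 - 1*(-166) = -37 + 166 = 129)
m(X(-8, -2)) - 1*286575 = 129 - 1*286575 = 129 - 286575 = -286446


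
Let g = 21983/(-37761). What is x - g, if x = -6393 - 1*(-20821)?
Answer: 544837691/37761 ≈ 14429.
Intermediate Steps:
g = -21983/37761 (g = 21983*(-1/37761) = -21983/37761 ≈ -0.58216)
x = 14428 (x = -6393 + 20821 = 14428)
x - g = 14428 - 1*(-21983/37761) = 14428 + 21983/37761 = 544837691/37761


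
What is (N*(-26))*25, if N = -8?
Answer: 5200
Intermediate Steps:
(N*(-26))*25 = -8*(-26)*25 = 208*25 = 5200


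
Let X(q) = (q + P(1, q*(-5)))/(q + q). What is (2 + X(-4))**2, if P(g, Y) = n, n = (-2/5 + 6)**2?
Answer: 5041/2500 ≈ 2.0164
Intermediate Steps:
n = 784/25 (n = (-2*1/5 + 6)**2 = (-2/5 + 6)**2 = (28/5)**2 = 784/25 ≈ 31.360)
P(g, Y) = 784/25
X(q) = (784/25 + q)/(2*q) (X(q) = (q + 784/25)/(q + q) = (784/25 + q)/((2*q)) = (784/25 + q)*(1/(2*q)) = (784/25 + q)/(2*q))
(2 + X(-4))**2 = (2 + (1/50)*(784 + 25*(-4))/(-4))**2 = (2 + (1/50)*(-1/4)*(784 - 100))**2 = (2 + (1/50)*(-1/4)*684)**2 = (2 - 171/50)**2 = (-71/50)**2 = 5041/2500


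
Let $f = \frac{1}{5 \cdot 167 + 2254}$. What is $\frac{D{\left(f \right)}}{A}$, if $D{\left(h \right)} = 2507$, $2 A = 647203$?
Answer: $\frac{5014}{647203} \approx 0.0077472$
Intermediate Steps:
$f = \frac{1}{3089}$ ($f = \frac{1}{835 + 2254} = \frac{1}{3089} \approx 0.00032373$)
$A = \frac{647203}{2}$ ($A = \frac{1}{2} \cdot 647203 = \frac{647203}{2} \approx 3.236 \cdot 10^{5}$)
$\frac{D{\left(f \right)}}{A} = \frac{2507}{\frac{647203}{2}} = 2507 \cdot \frac{2}{647203} = \frac{5014}{647203}$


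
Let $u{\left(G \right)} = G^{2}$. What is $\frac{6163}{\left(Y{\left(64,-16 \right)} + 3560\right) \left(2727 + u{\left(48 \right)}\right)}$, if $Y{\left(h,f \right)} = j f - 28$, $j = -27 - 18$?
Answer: $\frac{6163}{21391812} \approx 0.0002881$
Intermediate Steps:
$j = -45$
$Y{\left(h,f \right)} = -28 - 45 f$ ($Y{\left(h,f \right)} = - 45 f - 28 = -28 - 45 f$)
$\frac{6163}{\left(Y{\left(64,-16 \right)} + 3560\right) \left(2727 + u{\left(48 \right)}\right)} = \frac{6163}{\left(\left(-28 - -720\right) + 3560\right) \left(2727 + 48^{2}\right)} = \frac{6163}{\left(\left(-28 + 720\right) + 3560\right) \left(2727 + 2304\right)} = \frac{6163}{\left(692 + 3560\right) 5031} = \frac{6163}{4252 \cdot 5031} = \frac{6163}{21391812}$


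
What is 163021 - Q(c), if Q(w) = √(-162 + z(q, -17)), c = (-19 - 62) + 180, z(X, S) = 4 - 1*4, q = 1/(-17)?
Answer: 163021 - 9*I*√2 ≈ 1.6302e+5 - 12.728*I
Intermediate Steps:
q = -1/17 ≈ -0.058824
z(X, S) = 0 (z(X, S) = 4 - 4 = 0)
c = 99 (c = -81 + 180 = 99)
Q(w) = 9*I*√2 (Q(w) = √(-162 + 0) = √(-162) = 9*I*√2)
163021 - Q(c) = 163021 - 9*I*√2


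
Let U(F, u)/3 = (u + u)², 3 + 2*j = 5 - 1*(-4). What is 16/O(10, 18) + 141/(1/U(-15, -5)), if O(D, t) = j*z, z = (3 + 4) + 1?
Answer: 126902/3 ≈ 42301.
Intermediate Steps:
j = 3 (j = -3/2 + (5 - 1*(-4))/2 = -3/2 + (5 + 4)/2 = -3/2 + (½)*9 = -3/2 + 9/2 = 3)
z = 8 (z = 7 + 1 = 8)
O(D, t) = 24 (O(D, t) = 3*8 = 24)
U(F, u) = 12*u² (U(F, u) = 3*(u + u)² = 3*(2*u)² = 3*(4*u²) = 12*u²)
16/O(10, 18) + 141/(1/U(-15, -5)) = 16/24 + 141/(1/(12*(-5)²)) = 16*(1/24) + 141/(1/(12*25)) = ⅔ + 141/(1/300) = ⅔ + 141*300 = ⅔ + 42300 = 126902/3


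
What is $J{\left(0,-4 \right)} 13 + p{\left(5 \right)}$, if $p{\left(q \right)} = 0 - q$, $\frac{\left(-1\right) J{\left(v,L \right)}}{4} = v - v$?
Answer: $-5$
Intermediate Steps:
$J{\left(v,L \right)} = 0$ ($J{\left(v,L \right)} = - 4 \left(v - v\right) = \left(-4\right) 0 = 0$)
$p{\left(q \right)} = - q$
$J{\left(0,-4 \right)} 13 + p{\left(5 \right)} = 0 \cdot 13 - 5 = 0 - 5 = -5$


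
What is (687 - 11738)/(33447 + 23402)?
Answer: -11051/56849 ≈ -0.19439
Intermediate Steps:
(687 - 11738)/(33447 + 23402) = -11051/56849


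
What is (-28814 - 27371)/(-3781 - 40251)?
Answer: 56185/44032 ≈ 1.2760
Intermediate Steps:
(-28814 - 27371)/(-3781 - 40251) = -56185/(-44032) = -56185*(-1/44032) = 56185/44032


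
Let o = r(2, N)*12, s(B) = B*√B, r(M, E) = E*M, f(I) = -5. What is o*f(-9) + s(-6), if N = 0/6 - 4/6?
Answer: 80 - 6*I*√6 ≈ 80.0 - 14.697*I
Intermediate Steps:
N = -⅔ (N = 0*(⅙) - 4*⅙ = 0 - ⅔ = -⅔ ≈ -0.66667)
s(B) = B^(3/2)
o = -16 (o = -⅔*2*12 = -4/3*12 = -16)
o*f(-9) + s(-6) = -16*(-5) + (-6)^(3/2) = 80 - 6*I*√6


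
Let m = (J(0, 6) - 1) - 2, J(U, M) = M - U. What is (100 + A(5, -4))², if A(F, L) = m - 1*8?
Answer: 9025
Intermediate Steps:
m = 3 (m = ((6 - 1*0) - 1) - 2 = ((6 + 0) - 1) - 2 = (6 - 1) - 2 = 5 - 2 = 3)
A(F, L) = -5 (A(F, L) = 3 - 1*8 = 3 - 8 = -5)
(100 + A(5, -4))² = (100 - 5)² = 95² = 9025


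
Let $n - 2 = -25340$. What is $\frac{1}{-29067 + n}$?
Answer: $- \frac{1}{54405} \approx -1.8381 \cdot 10^{-5}$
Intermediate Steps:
$n = -25338$ ($n = 2 - 25340 = -25338$)
$\frac{1}{-29067 + n} = \frac{1}{-29067 - 25338} = \frac{1}{-54405} = - \frac{1}{54405}$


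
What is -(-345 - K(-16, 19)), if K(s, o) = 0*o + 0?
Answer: 345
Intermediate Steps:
K(s, o) = 0 (K(s, o) = 0 + 0 = 0)
-(-345 - K(-16, 19)) = -(-345 - 1*0) = -(-345 + 0) = -1*(-345) = 345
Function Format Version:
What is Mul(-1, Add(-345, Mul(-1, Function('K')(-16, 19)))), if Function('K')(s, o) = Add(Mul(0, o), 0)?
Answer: 345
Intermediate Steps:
Function('K')(s, o) = 0 (Function('K')(s, o) = Add(0, 0) = 0)
Mul(-1, Add(-345, Mul(-1, Function('K')(-16, 19)))) = Mul(-1, Add(-345, Mul(-1, 0))) = Mul(-1, Add(-345, 0)) = Mul(-1, -345) = 345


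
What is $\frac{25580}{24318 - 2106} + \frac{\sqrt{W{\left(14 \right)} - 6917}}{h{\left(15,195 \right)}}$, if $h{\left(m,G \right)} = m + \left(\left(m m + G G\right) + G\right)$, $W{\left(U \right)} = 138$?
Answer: $\frac{6395}{5553} + \frac{i \sqrt{6779}}{38460} \approx 1.1516 + 0.0021408 i$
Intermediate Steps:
$h{\left(m,G \right)} = G + m + G^{2} + m^{2}$ ($h{\left(m,G \right)} = m + \left(\left(m^{2} + G^{2}\right) + G\right) = m + \left(\left(G^{2} + m^{2}\right) + G\right) = m + \left(G + G^{2} + m^{2}\right) = G + m + G^{2} + m^{2}$)
$\frac{25580}{24318 - 2106} + \frac{\sqrt{W{\left(14 \right)} - 6917}}{h{\left(15,195 \right)}} = \frac{25580}{24318 - 2106} + \frac{\sqrt{138 - 6917}}{195 + 15 + 195^{2} + 15^{2}} = \frac{25580}{22212} + \frac{\sqrt{-6779}}{195 + 15 + 38025 + 225} = 25580 \cdot \frac{1}{22212} + \frac{i \sqrt{6779}}{38460} = \frac{6395}{5553} + i \sqrt{6779} \cdot \frac{1}{38460} = \frac{6395}{5553} + \frac{i \sqrt{6779}}{38460}$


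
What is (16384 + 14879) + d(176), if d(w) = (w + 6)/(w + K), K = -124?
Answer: 62533/2 ≈ 31267.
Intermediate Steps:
d(w) = (6 + w)/(-124 + w) (d(w) = (w + 6)/(w - 124) = (6 + w)/(-124 + w))
(16384 + 14879) + d(176) = (16384 + 14879) + (6 + 176)/(-124 + 176) = 31263 + 182/52 = 31263 + (1/52)*182 = 31263 + 7/2 = 62533/2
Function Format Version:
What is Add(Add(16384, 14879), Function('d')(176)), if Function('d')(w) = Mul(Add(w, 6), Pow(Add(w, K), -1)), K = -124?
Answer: Rational(62533, 2) ≈ 31267.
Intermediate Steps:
Function('d')(w) = Mul(Pow(Add(-124, w), -1), Add(6, w)) (Function('d')(w) = Mul(Add(w, 6), Pow(Add(w, -124), -1)) = Mul(Add(6, w), Pow(Add(-124, w), -1)) = Mul(Pow(Add(-124, w), -1), Add(6, w)))
Add(Add(16384, 14879), Function('d')(176)) = Add(Add(16384, 14879), Mul(Pow(Add(-124, 176), -1), Add(6, 176))) = Add(31263, Mul(Pow(52, -1), 182)) = Add(31263, Mul(Rational(1, 52), 182)) = Add(31263, Rational(7, 2)) = Rational(62533, 2)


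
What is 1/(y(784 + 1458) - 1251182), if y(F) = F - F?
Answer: -1/1251182 ≈ -7.9924e-7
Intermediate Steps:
y(F) = 0
1/(y(784 + 1458) - 1251182) = 1/(0 - 1251182) = 1/(-1251182) = -1/1251182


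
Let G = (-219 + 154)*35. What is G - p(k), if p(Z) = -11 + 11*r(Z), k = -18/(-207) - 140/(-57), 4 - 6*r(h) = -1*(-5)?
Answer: -13573/6 ≈ -2262.2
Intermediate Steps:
r(h) = -⅙ (r(h) = ⅔ - (-1)*(-5)/6 = ⅔ - ⅙*5 = ⅔ - ⅚ = -⅙)
k = 3334/1311 (k = -18*(-1/207) - 140*(-1/57) = 2/23 + 140/57 = 3334/1311 ≈ 2.5431)
p(Z) = -77/6 (p(Z) = -11 + 11*(-⅙) = -11 - 11/6 = -77/6)
G = -2275 (G = -65*35 = -2275)
G - p(k) = -2275 - 1*(-77/6) = -2275 + 77/6 = -13573/6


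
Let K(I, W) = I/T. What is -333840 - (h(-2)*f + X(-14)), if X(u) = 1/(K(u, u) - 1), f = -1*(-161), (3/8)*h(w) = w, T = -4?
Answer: -4994726/15 ≈ -3.3298e+5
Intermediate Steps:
K(I, W) = -I/4 (K(I, W) = I/(-4) = I*(-¼) = -I/4)
h(w) = 8*w/3
f = 161
X(u) = 1/(-1 - u/4) (X(u) = 1/(-u/4 - 1) = 1/(-1 - u/4))
-333840 - (h(-2)*f + X(-14)) = -333840 - (((8/3)*(-2))*161 + 4/(-4 - 1*(-14))) = -333840 - (-16/3*161 + 4/(-4 + 14)) = -333840 - (-2576/3 + 4/10) = -333840 - (-2576/3 + 4*(⅒)) = -333840 - (-2576/3 + ⅖) = -333840 - 1*(-12874/15) = -333840 + 12874/15 = -4994726/15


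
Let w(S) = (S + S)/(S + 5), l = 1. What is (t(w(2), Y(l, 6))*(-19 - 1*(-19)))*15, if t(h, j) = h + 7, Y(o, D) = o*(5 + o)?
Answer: 0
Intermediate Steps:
w(S) = 2*S/(5 + S) (w(S) = (2*S)/(5 + S) = 2*S/(5 + S))
t(h, j) = 7 + h
(t(w(2), Y(l, 6))*(-19 - 1*(-19)))*15 = ((7 + 2*2/(5 + 2))*(-19 - 1*(-19)))*15 = ((7 + 2*2/7)*(-19 + 19))*15 = ((7 + 2*2*(⅐))*0)*15 = ((7 + 4/7)*0)*15 = ((53/7)*0)*15 = 0*15 = 0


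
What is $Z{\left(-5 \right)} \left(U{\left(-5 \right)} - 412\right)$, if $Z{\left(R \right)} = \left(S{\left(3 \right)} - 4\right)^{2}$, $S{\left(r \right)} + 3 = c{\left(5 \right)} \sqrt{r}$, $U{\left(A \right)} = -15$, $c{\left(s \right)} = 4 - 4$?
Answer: $-20923$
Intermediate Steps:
$c{\left(s \right)} = 0$ ($c{\left(s \right)} = 4 - 4 = 0$)
$S{\left(r \right)} = -3$ ($S{\left(r \right)} = -3 + 0 \sqrt{r} = -3 + 0 = -3$)
$Z{\left(R \right)} = 49$ ($Z{\left(R \right)} = \left(-3 - 4\right)^{2} = \left(-7\right)^{2} = 49$)
$Z{\left(-5 \right)} \left(U{\left(-5 \right)} - 412\right) = 49 \left(-15 - 412\right) = 49 \left(-427\right) = -20923$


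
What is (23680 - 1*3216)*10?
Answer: 204640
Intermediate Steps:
(23680 - 1*3216)*10 = (23680 - 3216)*10 = 20464*10 = 204640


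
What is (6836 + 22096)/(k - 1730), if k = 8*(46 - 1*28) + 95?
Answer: -9644/497 ≈ -19.404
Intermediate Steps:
k = 239 (k = 8*(46 - 28) + 95 = 8*18 + 95 = 144 + 95 = 239)
(6836 + 22096)/(k - 1730) = (6836 + 22096)/(239 - 1730) = 28932/(-1491) = 28932*(-1/1491) = -9644/497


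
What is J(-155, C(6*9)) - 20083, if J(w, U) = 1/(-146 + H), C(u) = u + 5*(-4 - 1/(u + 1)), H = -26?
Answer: -3454277/172 ≈ -20083.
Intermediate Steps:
C(u) = -20 + u - 5/(1 + u) (C(u) = u + 5*(-4 - 1/(1 + u)) = u + (-20 - 5/(1 + u)) = -20 + u - 5/(1 + u))
J(w, U) = -1/172 (J(w, U) = 1/(-146 - 26) = 1/(-172) = -1/172)
J(-155, C(6*9)) - 20083 = -1/172 - 20083 = -3454277/172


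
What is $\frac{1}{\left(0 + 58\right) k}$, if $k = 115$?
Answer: $\frac{1}{6670} \approx 0.00014993$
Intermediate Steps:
$\frac{1}{\left(0 + 58\right) k} = \frac{1}{\left(0 + 58\right) 115} = \frac{1}{58 \cdot 115} = \frac{1}{6670}$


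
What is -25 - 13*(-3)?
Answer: 14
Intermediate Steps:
-25 - 13*(-3) = -25 + 39 = 14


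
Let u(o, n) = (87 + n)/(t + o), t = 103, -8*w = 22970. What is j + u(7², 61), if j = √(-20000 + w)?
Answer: 37/38 + 3*I*√10165/2 ≈ 0.97368 + 151.23*I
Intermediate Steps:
w = -11485/4 (w = -⅛*22970 = -11485/4 ≈ -2871.3)
j = 3*I*√10165/2 (j = √(-20000 - 11485/4) = √(-91485/4) = 3*I*√10165/2 ≈ 151.23*I)
u(o, n) = (87 + n)/(103 + o)
j + u(7², 61) = 3*I*√10165/2 + (87 + 61)/(103 + 7²) = 3*I*√10165/2 + 148/(103 + 49) = 3*I*√10165/2 + 148/152 = 3*I*√10165/2 + (1/152)*148 = 3*I*√10165/2 + 37/38 = 37/38 + 3*I*√10165/2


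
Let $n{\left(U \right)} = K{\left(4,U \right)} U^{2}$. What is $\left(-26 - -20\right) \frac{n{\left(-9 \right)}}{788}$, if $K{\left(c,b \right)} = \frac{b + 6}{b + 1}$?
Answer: $- \frac{729}{3152} \approx -0.23128$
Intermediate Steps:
$K{\left(c,b \right)} = \frac{6 + b}{1 + b}$
$n{\left(U \right)} = \frac{U^{2} \left(6 + U\right)}{1 + U}$ ($n{\left(U \right)} = \frac{6 + U}{1 + U} U^{2} = \frac{U^{2} \left(6 + U\right)}{1 + U}$)
$\left(-26 - -20\right) \frac{n{\left(-9 \right)}}{788} = \left(-26 - -20\right) \frac{\left(-9\right)^{2} \frac{1}{1 - 9} \left(6 - 9\right)}{788} = \left(-26 + 20\right) 81 \frac{1}{-8} \left(-3\right) \frac{1}{788} = - 6 \cdot 81 \left(- \frac{1}{8}\right) \left(-3\right) \frac{1}{788} = - 6 \cdot \frac{243}{8} \cdot \frac{1}{788} = \left(-6\right) \frac{243}{6304} = - \frac{729}{3152}$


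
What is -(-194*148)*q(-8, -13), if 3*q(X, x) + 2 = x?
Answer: -143560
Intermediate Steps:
q(X, x) = -⅔ + x/3
-(-194*148)*q(-8, -13) = -(-194*148)*(-⅔ + (⅓)*(-13)) = -(-28712)*(-⅔ - 13/3) = -(-28712)*(-5) = -1*143560 = -143560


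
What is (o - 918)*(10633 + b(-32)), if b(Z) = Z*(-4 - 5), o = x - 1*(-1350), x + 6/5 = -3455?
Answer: -165136441/5 ≈ -3.3027e+7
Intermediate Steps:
x = -17281/5 (x = -6/5 - 3455 = -17281/5 ≈ -3456.2)
o = -10531/5 (o = -17281/5 - 1*(-1350) = -17281/5 + 1350 = -10531/5 ≈ -2106.2)
b(Z) = -9*Z (b(Z) = Z*(-9) = -9*Z)
(o - 918)*(10633 + b(-32)) = (-10531/5 - 918)*(10633 - 9*(-32)) = -15121*(10633 + 288)/5 = -15121/5*10921 = -165136441/5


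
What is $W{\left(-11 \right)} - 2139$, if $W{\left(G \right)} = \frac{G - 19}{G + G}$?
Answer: $- \frac{23514}{11} \approx -2137.6$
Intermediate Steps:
$W{\left(G \right)} = \frac{-19 + G}{2 G}$
$W{\left(-11 \right)} - 2139 = \frac{-19 - 11}{2 \left(-11\right)} - 2139 = \frac{1}{2} \left(- \frac{1}{11}\right) \left(-30\right) - 2139 = \frac{15}{11} - 2139 = - \frac{23514}{11}$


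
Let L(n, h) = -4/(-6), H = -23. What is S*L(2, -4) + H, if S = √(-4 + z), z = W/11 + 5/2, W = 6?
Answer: -23 + I*√462/33 ≈ -23.0 + 0.65134*I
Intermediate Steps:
L(n, h) = ⅔ (L(n, h) = -4*(-⅙) = ⅔)
z = 67/22 (z = 6/11 + 5/2 = 67/22 ≈ 3.0455)
S = I*√462/22 (S = √(-4 + 67/22) = √(-21/22) = I*√462/22 ≈ 0.97701*I)
S*L(2, -4) + H = (I*√462/22)*(⅔) - 23 = I*√462/33 - 23 = -23 + I*√462/33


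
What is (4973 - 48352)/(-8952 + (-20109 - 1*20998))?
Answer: 43379/50059 ≈ 0.86656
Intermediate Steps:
(4973 - 48352)/(-8952 + (-20109 - 1*20998)) = -43379/(-8952 + (-20109 - 20998)) = -43379/(-8952 - 41107) = -43379/(-50059) = -43379*(-1/50059) = 43379/50059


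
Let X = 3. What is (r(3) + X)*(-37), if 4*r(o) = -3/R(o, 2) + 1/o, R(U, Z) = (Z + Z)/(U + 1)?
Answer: -259/3 ≈ -86.333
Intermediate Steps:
R(U, Z) = 2*Z/(1 + U) (R(U, Z) = (2*Z)/(1 + U) = 2*Z/(1 + U))
r(o) = -3/16 - 3*o/16 + 1/(4*o) (r(o) = (-(3/4 + 3*o/4) + 1/o)/4 = (-3*(1/4 + o/4) + 1/o)/4 = ((-3/4 - 3*o/4) + 1/o)/4 = (-3/4 + 1/o - 3*o/4)/4 = -3/16 - 3*o/16 + 1/(4*o))
(r(3) + X)*(-37) = ((1/16)*(4 - 3*3*(1 + 3))/3 + 3)*(-37) = ((1/16)*(1/3)*(4 - 3*3*4) + 3)*(-37) = ((1/16)*(1/3)*(4 - 36) + 3)*(-37) = ((1/16)*(1/3)*(-32) + 3)*(-37) = (-2/3 + 3)*(-37) = (7/3)*(-37) = -259/3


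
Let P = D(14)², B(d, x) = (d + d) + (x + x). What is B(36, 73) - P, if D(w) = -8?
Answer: 154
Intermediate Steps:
B(d, x) = 2*d + 2*x
P = 64 (P = (-8)² = 64)
B(36, 73) - P = (2*36 + 2*73) - 1*64 = (72 + 146) - 64 = 218 - 64 = 154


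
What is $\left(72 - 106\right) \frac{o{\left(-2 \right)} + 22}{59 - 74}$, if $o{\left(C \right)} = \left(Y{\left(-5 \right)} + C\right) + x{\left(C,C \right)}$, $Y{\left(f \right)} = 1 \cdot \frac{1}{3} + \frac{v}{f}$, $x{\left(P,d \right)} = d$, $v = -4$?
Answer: $\frac{9758}{225} \approx 43.369$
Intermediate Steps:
$Y{\left(f \right)} = \frac{1}{3} - \frac{4}{f}$ ($Y{\left(f \right)} = 1 \cdot \frac{1}{3} - \frac{4}{f} = \frac{1}{3} - \frac{4}{f}$)
$o{\left(C \right)} = \frac{17}{15} + 2 C$ ($o{\left(C \right)} = \left(\frac{-12 - 5}{3 \left(-5\right)} + C\right) + C = \left(\frac{1}{3} \left(- \frac{1}{5}\right) \left(-17\right) + C\right) + C = \left(\frac{17}{15} + C\right) + C = \frac{17}{15} + 2 C$)
$\left(72 - 106\right) \frac{o{\left(-2 \right)} + 22}{59 - 74} = \left(72 - 106\right) \frac{\left(\frac{17}{15} + 2 \left(-2\right)\right) + 22}{59 - 74} = - 34 \frac{\left(\frac{17}{15} - 4\right) + 22}{-15} = - 34 \left(- \frac{43}{15} + 22\right) \left(- \frac{1}{15}\right) = - 34 \cdot \frac{287}{15} \left(- \frac{1}{15}\right) = \left(-34\right) \left(- \frac{287}{225}\right) = \frac{9758}{225}$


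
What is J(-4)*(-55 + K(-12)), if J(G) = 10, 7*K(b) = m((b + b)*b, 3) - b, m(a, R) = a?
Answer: -850/7 ≈ -121.43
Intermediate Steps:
K(b) = -b/7 + 2*b²/7 (K(b) = ((b + b)*b - b)/7 = ((2*b)*b - b)/7 = (2*b² - b)/7 = (-b + 2*b²)/7 = -b/7 + 2*b²/7)
J(-4)*(-55 + K(-12)) = 10*(-55 + (⅐)*(-12)*(-1 + 2*(-12))) = 10*(-55 + (⅐)*(-12)*(-1 - 24)) = 10*(-55 + (⅐)*(-12)*(-25)) = 10*(-55 + 300/7) = 10*(-85/7) = -850/7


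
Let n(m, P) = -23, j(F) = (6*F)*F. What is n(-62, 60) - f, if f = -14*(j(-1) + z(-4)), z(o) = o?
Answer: 5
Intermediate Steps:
j(F) = 6*F²
f = -28 (f = -14*(6*(-1)² - 4) = -14*(6*1 - 4) = -14*(6 - 4) = -14*2 = -28)
n(-62, 60) - f = -23 - 1*(-28) = -23 + 28 = 5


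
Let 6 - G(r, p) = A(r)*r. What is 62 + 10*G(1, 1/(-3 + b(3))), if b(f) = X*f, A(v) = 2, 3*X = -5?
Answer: 102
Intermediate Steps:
X = -5/3 (X = (⅓)*(-5) = -5/3 ≈ -1.6667)
b(f) = -5*f/3
G(r, p) = 6 - 2*r
62 + 10*G(1, 1/(-3 + b(3))) = 62 + 10*(6 - 2*1) = 62 + 10*(6 - 2) = 62 + 10*4 = 62 + 40 = 102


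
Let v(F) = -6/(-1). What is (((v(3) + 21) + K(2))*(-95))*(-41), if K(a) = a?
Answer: 112955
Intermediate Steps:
v(F) = 6 (v(F) = -6*(-1) = 6)
(((v(3) + 21) + K(2))*(-95))*(-41) = (((6 + 21) + 2)*(-95))*(-41) = ((27 + 2)*(-95))*(-41) = (29*(-95))*(-41) = -2755*(-41) = 112955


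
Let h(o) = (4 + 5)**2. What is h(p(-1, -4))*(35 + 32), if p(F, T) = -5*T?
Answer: 5427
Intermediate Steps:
h(o) = 81 (h(o) = 9**2 = 81)
h(p(-1, -4))*(35 + 32) = 81*(35 + 32) = 81*67 = 5427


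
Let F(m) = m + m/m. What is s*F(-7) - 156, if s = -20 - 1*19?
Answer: 78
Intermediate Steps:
F(m) = 1 + m (F(m) = m + 1 = 1 + m)
s = -39 (s = -20 - 19 = -39)
s*F(-7) - 156 = -39*(1 - 7) - 156 = -39*(-6) - 156 = 234 - 156 = 78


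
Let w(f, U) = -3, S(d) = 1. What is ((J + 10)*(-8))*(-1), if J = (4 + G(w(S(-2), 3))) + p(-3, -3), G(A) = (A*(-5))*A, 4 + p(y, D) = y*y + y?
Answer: -232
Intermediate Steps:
p(y, D) = -4 + y + y² (p(y, D) = -4 + (y*y + y) = -4 + (y² + y) = -4 + (y + y²) = -4 + y + y²)
G(A) = -5*A² (G(A) = (-5*A)*A = -5*A²)
J = -39 (J = (4 - 5*(-3)²) + (-4 - 3 + (-3)²) = (4 - 5*9) + (-4 - 3 + 9) = (4 - 45) + 2 = -41 + 2 = -39)
((J + 10)*(-8))*(-1) = ((-39 + 10)*(-8))*(-1) = -29*(-8)*(-1) = 232*(-1) = -232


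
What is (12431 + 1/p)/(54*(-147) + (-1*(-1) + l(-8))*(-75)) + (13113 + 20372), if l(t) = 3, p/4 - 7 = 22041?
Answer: 8108872205269/242175232 ≈ 33484.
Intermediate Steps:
p = 88192 (p = 28 + 4*22041 = 28 + 88164 = 88192)
(12431 + 1/p)/(54*(-147) + (-1*(-1) + l(-8))*(-75)) + (13113 + 20372) = (12431 + 1/88192)/(54*(-147) + (-1*(-1) + 3)*(-75)) + (13113 + 20372) = (12431 + 1/88192)/(-7938 + (1 + 3)*(-75)) + 33485 = 1096314753/(88192*(-7938 + 4*(-75))) + 33485 = 1096314753/(88192*(-7938 - 300)) + 33485 = (1096314753/88192)/(-8238) + 33485 = (1096314753/88192)*(-1/8238) + 33485 = -365438251/242175232 + 33485 = 8108872205269/242175232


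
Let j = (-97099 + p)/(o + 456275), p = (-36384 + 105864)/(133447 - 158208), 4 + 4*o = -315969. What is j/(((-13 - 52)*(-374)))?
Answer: -369898126/34938606559945 ≈ -1.0587e-5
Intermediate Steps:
o = -315973/4 (o = -1 + (1/4)*(-315969) = -1 - 315969/4 = -315973/4 ≈ -78993.)
p = -69480/24761 (p = 69480/(-24761) = 69480*(-1/24761) = -69480/24761 ≈ -2.8060)
j = -9617351276/37367493647 (j = (-97099 - 69480/24761)/(-315973/4 + 456275) = -2404337819/(24761*1509127/4) = -2404337819/24761*4/1509127 = -9617351276/37367493647 ≈ -0.25737)
j/(((-13 - 52)*(-374))) = -9617351276*(-1/(374*(-13 - 52)))/37367493647 = -9617351276/(37367493647*((-65*(-374)))) = -9617351276/37367493647/24310 = -9617351276/37367493647*1/24310 = -369898126/34938606559945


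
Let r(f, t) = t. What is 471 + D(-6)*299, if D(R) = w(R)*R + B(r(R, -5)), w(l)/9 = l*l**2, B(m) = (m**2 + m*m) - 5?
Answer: 3501462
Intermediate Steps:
B(m) = -5 + 2*m**2 (B(m) = (m**2 + m**2) - 5 = 2*m**2 - 5 = -5 + 2*m**2)
w(l) = 9*l**3 (w(l) = 9*(l*l**2) = 9*l**3)
D(R) = 45 + 9*R**4 (D(R) = (9*R**3)*R + (-5 + 2*(-5)**2) = 9*R**4 + (-5 + 2*25) = 9*R**4 + (-5 + 50) = 9*R**4 + 45 = 45 + 9*R**4)
471 + D(-6)*299 = 471 + (45 + 9*(-6)**4)*299 = 471 + (45 + 9*1296)*299 = 471 + (45 + 11664)*299 = 471 + 11709*299 = 471 + 3500991 = 3501462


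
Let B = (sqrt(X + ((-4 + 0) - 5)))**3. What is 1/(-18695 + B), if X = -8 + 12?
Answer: I/(5*(sqrt(5) - 3739*I)) ≈ -5.349e-5 + 3.1989e-8*I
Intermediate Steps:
X = 4
B = -5*I*sqrt(5) (B = (sqrt(4 + ((-4 + 0) - 5)))**3 = (sqrt(4 + (-4 - 5)))**3 = (sqrt(4 - 9))**3 = (sqrt(-5))**3 = (I*sqrt(5))**3 = -5*I*sqrt(5) ≈ -11.18*I)
1/(-18695 + B) = 1/(-18695 - 5*I*sqrt(5))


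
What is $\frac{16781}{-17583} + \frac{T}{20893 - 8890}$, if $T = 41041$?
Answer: $\frac{173400520}{70349583} \approx 2.4648$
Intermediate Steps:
$\frac{16781}{-17583} + \frac{T}{20893 - 8890} = \frac{16781}{-17583} + \frac{41041}{20893 - 8890} = 16781 \left(- \frac{1}{17583}\right) + \frac{41041}{20893 - 8890} = - \frac{16781}{17583} + \frac{41041}{12003} = \frac{173400520}{70349583}$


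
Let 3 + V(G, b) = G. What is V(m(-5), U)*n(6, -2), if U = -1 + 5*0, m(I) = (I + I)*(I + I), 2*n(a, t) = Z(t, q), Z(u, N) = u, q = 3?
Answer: -97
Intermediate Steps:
n(a, t) = t/2
m(I) = 4*I² (m(I) = (2*I)*(2*I) = 4*I²)
U = -1 (U = -1 + 0 = -1)
V(G, b) = -3 + G
V(m(-5), U)*n(6, -2) = (-3 + 4*(-5)²)*((½)*(-2)) = (-3 + 4*25)*(-1) = (-3 + 100)*(-1) = 97*(-1) = -97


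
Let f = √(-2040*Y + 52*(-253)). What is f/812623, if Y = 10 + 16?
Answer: 2*I*√16549/812623 ≈ 0.00031661*I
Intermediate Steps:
Y = 26
f = 2*I*√16549 (f = √(-2040*26 + 52*(-253)) = √(-53040 - 13156) = √(-66196) = 2*I*√16549 ≈ 257.29*I)
f/812623 = (2*I*√16549)/812623 = (2*I*√16549)*(1/812623) = 2*I*√16549/812623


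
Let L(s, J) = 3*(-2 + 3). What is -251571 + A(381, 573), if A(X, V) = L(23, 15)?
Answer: -251568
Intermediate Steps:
L(s, J) = 3 (L(s, J) = 3*1 = 3)
A(X, V) = 3
-251571 + A(381, 573) = -251571 + 3 = -251568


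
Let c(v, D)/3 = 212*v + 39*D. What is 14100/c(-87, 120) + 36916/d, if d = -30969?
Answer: -47491/30969 ≈ -1.5335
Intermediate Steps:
c(v, D) = 117*D + 636*v (c(v, D) = 3*(212*v + 39*D) = 3*(39*D + 212*v) = 117*D + 636*v)
14100/c(-87, 120) + 36916/d = 14100/(117*120 + 636*(-87)) + 36916/(-30969) = 14100/(14040 - 55332) + 36916*(-1/30969) = 14100/(-41292) - 36916/30969 = 14100*(-1/41292) - 36916/30969 = -1175/3441 - 36916/30969 = -47491/30969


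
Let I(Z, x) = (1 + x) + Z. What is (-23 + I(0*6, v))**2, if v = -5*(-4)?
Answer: 4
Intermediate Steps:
v = 20
I(Z, x) = 1 + Z + x
(-23 + I(0*6, v))**2 = (-23 + (1 + 0*6 + 20))**2 = (-23 + (1 + 0 + 20))**2 = (-23 + 21)**2 = (-2)**2 = 4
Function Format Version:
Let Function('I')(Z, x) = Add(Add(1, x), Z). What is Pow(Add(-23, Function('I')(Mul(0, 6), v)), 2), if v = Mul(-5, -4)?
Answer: 4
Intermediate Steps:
v = 20
Function('I')(Z, x) = Add(1, Z, x)
Pow(Add(-23, Function('I')(Mul(0, 6), v)), 2) = Pow(Add(-23, Add(1, Mul(0, 6), 20)), 2) = Pow(Add(-23, Add(1, 0, 20)), 2) = Pow(Add(-23, 21), 2) = Pow(-2, 2) = 4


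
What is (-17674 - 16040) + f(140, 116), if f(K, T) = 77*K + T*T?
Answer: -9478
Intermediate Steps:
f(K, T) = T**2 + 77*K (f(K, T) = 77*K + T**2 = T**2 + 77*K)
(-17674 - 16040) + f(140, 116) = (-17674 - 16040) + (116**2 + 77*140) = -33714 + (13456 + 10780) = -33714 + 24236 = -9478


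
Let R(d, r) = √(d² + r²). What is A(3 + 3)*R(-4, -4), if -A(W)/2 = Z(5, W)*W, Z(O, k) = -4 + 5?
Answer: -48*√2 ≈ -67.882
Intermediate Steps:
Z(O, k) = 1
A(W) = -2*W
A(3 + 3)*R(-4, -4) = (-2*(3 + 3))*√((-4)² + (-4)²) = (-2*6)*√(16 + 16) = -48*√2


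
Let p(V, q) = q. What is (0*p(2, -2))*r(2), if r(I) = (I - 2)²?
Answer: 0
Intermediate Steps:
r(I) = (-2 + I)²
(0*p(2, -2))*r(2) = (0*(-2))*(-2 + 2)² = 0*0² = 0*0 = 0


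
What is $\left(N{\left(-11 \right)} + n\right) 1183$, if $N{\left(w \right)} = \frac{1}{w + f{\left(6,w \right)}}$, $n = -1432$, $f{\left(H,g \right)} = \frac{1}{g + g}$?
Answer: $- \frac{411681634}{243} \approx -1.6942 \cdot 10^{6}$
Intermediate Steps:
$f{\left(H,g \right)} = \frac{1}{2 g}$
$N{\left(w \right)} = \frac{1}{w + \frac{1}{2 w}}$
$\left(N{\left(-11 \right)} + n\right) 1183 = \left(2 \left(-11\right) \frac{1}{1 + 2 \left(-11\right)^{2}} - 1432\right) 1183 = \left(2 \left(-11\right) \frac{1}{1 + 2 \cdot 121} - 1432\right) 1183 = \left(2 \left(-11\right) \frac{1}{1 + 242} - 1432\right) 1183 = \left(2 \left(-11\right) \frac{1}{243} - 1432\right) 1183 = \left(- \frac{22}{243} - 1432\right) 1183 = \left(- \frac{347998}{243}\right) 1183 = - \frac{411681634}{243}$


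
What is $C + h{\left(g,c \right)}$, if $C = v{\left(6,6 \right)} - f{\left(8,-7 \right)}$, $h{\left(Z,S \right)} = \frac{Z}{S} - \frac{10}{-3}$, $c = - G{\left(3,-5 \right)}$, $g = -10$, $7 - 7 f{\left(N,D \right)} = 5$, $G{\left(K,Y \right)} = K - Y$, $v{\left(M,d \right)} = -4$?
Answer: $\frac{25}{84} \approx 0.29762$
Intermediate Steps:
$f{\left(N,D \right)} = \frac{2}{7}$ ($f{\left(N,D \right)} = 1 - \frac{5}{7} = \frac{2}{7}$)
$c = -8$ ($c = - (3 - -5) = - (3 + 5) = \left(-1\right) 8 = -8$)
$h{\left(Z,S \right)} = \frac{10}{3} + \frac{Z}{S}$ ($h{\left(Z,S \right)} = \frac{Z}{S} - - \frac{10}{3} = \frac{Z}{S} + \frac{10}{3} = \frac{10}{3} + \frac{Z}{S}$)
$C = - \frac{30}{7}$ ($C = -4 - \frac{2}{7} = - \frac{30}{7} \approx -4.2857$)
$C + h{\left(g,c \right)} = - \frac{30}{7} + \left(\frac{10}{3} - \frac{10}{-8}\right) = - \frac{30}{7} + \left(\frac{10}{3} - - \frac{5}{4}\right) = - \frac{30}{7} + \left(\frac{10}{3} + \frac{5}{4}\right) = - \frac{30}{7} + \frac{55}{12} = \frac{25}{84}$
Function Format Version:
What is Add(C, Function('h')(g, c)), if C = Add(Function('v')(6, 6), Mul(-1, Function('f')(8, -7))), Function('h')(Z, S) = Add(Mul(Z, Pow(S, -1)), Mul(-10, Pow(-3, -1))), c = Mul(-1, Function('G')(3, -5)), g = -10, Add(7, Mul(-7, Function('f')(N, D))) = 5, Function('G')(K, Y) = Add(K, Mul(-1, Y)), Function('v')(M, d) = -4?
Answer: Rational(25, 84) ≈ 0.29762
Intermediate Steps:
Function('f')(N, D) = Rational(2, 7) (Function('f')(N, D) = Add(1, Mul(Rational(-1, 7), 5)) = Add(1, Rational(-5, 7)) = Rational(2, 7))
c = -8 (c = Mul(-1, Add(3, Mul(-1, -5))) = Mul(-1, Add(3, 5)) = Mul(-1, 8) = -8)
Function('h')(Z, S) = Add(Rational(10, 3), Mul(Z, Pow(S, -1))) (Function('h')(Z, S) = Add(Mul(Z, Pow(S, -1)), Mul(-10, Rational(-1, 3))) = Add(Mul(Z, Pow(S, -1)), Rational(10, 3)) = Add(Rational(10, 3), Mul(Z, Pow(S, -1))))
C = Rational(-30, 7) (C = Add(-4, Mul(-1, Rational(2, 7))) = Add(-4, Rational(-2, 7)) = Rational(-30, 7) ≈ -4.2857)
Add(C, Function('h')(g, c)) = Add(Rational(-30, 7), Add(Rational(10, 3), Mul(-10, Pow(-8, -1)))) = Add(Rational(-30, 7), Add(Rational(10, 3), Mul(-10, Rational(-1, 8)))) = Add(Rational(-30, 7), Add(Rational(10, 3), Rational(5, 4))) = Add(Rational(-30, 7), Rational(55, 12)) = Rational(25, 84)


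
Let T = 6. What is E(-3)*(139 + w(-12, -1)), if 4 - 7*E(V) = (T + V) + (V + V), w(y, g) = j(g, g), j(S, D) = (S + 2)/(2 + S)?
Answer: 140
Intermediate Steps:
j(S, D) = 1 (j(S, D) = (2 + S)/(2 + S) = 1)
w(y, g) = 1
E(V) = -2/7 - 3*V/7 (E(V) = 4/7 - ((6 + V) + (V + V))/7 = 4/7 - ((6 + V) + 2*V)/7 = 4/7 - (6 + 3*V)/7 = 4/7 + (-6/7 - 3*V/7) = -2/7 - 3*V/7)
E(-3)*(139 + w(-12, -1)) = (-2/7 - 3/7*(-3))*(139 + 1) = (-2/7 + 9/7)*140 = 1*140 = 140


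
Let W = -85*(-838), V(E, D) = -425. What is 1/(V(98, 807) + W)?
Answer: 1/70805 ≈ 1.4123e-5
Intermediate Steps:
W = 71230
1/(V(98, 807) + W) = 1/(-425 + 71230) = 1/70805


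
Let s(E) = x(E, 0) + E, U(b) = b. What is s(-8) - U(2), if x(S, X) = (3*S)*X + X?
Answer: -10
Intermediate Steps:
x(S, X) = X + 3*S*X (x(S, X) = 3*S*X + X = X + 3*S*X)
s(E) = E (s(E) = 0*(1 + 3*E) + E = 0 + E = E)
s(-8) - U(2) = -8 - 1*2 = -8 - 2 = -10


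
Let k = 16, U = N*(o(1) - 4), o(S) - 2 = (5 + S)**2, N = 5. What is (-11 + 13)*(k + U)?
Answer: 372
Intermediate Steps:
o(S) = 2 + (5 + S)**2
U = 170 (U = 5*((2 + (5 + 1)**2) - 4) = 5*((2 + 6**2) - 4) = 5*((2 + 36) - 4) = 5*(38 - 4) = 5*34 = 170)
(-11 + 13)*(k + U) = (-11 + 13)*(16 + 170) = 2*186 = 372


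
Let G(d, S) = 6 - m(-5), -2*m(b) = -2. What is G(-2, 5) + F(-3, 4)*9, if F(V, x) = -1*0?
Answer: 5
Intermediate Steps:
m(b) = 1 (m(b) = -½*(-2) = 1)
F(V, x) = 0
G(d, S) = 5 (G(d, S) = 6 - 1*1 = 6 - 1 = 5)
G(-2, 5) + F(-3, 4)*9 = 5 + 0*9 = 5 + 0 = 5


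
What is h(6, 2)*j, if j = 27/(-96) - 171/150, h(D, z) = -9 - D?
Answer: 3411/160 ≈ 21.319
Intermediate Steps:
j = -1137/800 (j = 27*(-1/96) - 171*1/150 = -9/32 - 57/50 = -1137/800 ≈ -1.4212)
h(6, 2)*j = (-9 - 1*6)*(-1137/800) = (-9 - 6)*(-1137/800) = -15*(-1137/800) = 3411/160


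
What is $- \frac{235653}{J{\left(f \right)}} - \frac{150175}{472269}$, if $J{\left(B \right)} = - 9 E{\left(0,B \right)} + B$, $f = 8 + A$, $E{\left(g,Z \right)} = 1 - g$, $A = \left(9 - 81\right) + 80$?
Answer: $- \frac{15898951126}{472269} \approx -33665.0$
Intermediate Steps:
$A = 8$ ($A = -72 + 80 = 8$)
$f = 16$ ($f = 8 + 8 = 16$)
$J{\left(B \right)} = -9 + B$ ($J{\left(B \right)} = - 9 \left(1 - 0\right) + B = - 9 \left(1 + 0\right) + B = \left(-9\right) 1 + B = -9 + B$)
$- \frac{235653}{J{\left(f \right)}} - \frac{150175}{472269} = - \frac{235653}{-9 + 16} - \frac{150175}{472269} = - \frac{235653}{7} - \frac{150175}{472269} = - \frac{15898951126}{472269}$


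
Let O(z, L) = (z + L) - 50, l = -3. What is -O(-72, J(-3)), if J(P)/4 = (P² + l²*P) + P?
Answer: 206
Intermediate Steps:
J(P) = 4*P² + 40*P (J(P) = 4*((P² + (-3)²*P) + P) = 4*((P² + 9*P) + P) = 4*(P² + 10*P) = 4*P² + 40*P)
O(z, L) = -50 + L + z (O(z, L) = (L + z) - 50 = -50 + L + z)
-O(-72, J(-3)) = -(-50 + 4*(-3)*(10 - 3) - 72) = -(-50 + 4*(-3)*7 - 72) = -(-50 - 84 - 72) = -1*(-206) = 206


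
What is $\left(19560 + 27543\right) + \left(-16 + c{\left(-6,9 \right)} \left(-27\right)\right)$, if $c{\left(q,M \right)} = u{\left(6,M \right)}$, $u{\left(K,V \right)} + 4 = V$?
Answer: $46952$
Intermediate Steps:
$u{\left(K,V \right)} = -4 + V$
$c{\left(q,M \right)} = -4 + M$
$\left(19560 + 27543\right) + \left(-16 + c{\left(-6,9 \right)} \left(-27\right)\right) = \left(19560 + 27543\right) + \left(-16 + \left(-4 + 9\right) \left(-27\right)\right) = 47103 + \left(-16 + 5 \left(-27\right)\right) = 47103 - 151 = 46952$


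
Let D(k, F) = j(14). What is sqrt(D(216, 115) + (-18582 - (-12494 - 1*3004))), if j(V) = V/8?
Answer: I*sqrt(12329)/2 ≈ 55.518*I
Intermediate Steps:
j(V) = V/8 (j(V) = V*(1/8) = V/8)
D(k, F) = 7/4 (D(k, F) = (1/8)*14 = 7/4)
sqrt(D(216, 115) + (-18582 - (-12494 - 1*3004))) = sqrt(7/4 + (-18582 - (-12494 - 1*3004))) = sqrt(7/4 + (-18582 - (-12494 - 3004))) = sqrt(7/4 + (-18582 - 1*(-15498))) = sqrt(7/4 + (-18582 + 15498)) = sqrt(7/4 - 3084) = sqrt(-12329/4) = I*sqrt(12329)/2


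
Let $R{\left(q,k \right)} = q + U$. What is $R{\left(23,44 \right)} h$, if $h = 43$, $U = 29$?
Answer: $2236$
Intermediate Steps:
$R{\left(q,k \right)} = 29 + q$ ($R{\left(q,k \right)} = q + 29 = 29 + q$)
$R{\left(23,44 \right)} h = \left(29 + 23\right) 43 = 52 \cdot 43 = 2236$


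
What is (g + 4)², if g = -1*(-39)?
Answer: 1849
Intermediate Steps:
g = 39
(g + 4)² = (39 + 4)² = 43² = 1849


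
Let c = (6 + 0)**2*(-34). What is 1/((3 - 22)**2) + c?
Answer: -441863/361 ≈ -1224.0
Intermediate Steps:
c = -1224 (c = 6**2*(-34) = 36*(-34) = -1224)
1/((3 - 22)**2) + c = 1/((3 - 22)**2) - 1224 = 1/((-19)**2) - 1224 = 1/361 - 1224 = -441863/361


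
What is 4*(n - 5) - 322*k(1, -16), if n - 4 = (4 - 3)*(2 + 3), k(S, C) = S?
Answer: -306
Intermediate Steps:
n = 9 (n = 4 + (4 - 3)*(2 + 3) = 4 + 1*5 = 4 + 5 = 9)
4*(n - 5) - 322*k(1, -16) = 4*(9 - 5) - 322*1 = 4*4 - 322 = 16 - 322 = -306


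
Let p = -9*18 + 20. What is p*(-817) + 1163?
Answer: 117177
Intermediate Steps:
p = -142 (p = -162 + 20 = -142)
p*(-817) + 1163 = -142*(-817) + 1163 = 116014 + 1163 = 117177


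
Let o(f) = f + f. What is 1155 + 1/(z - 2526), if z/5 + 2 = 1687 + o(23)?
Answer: 7078996/6129 ≈ 1155.0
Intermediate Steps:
o(f) = 2*f
z = 8655 (z = -10 + 5*(1687 + 2*23) = -10 + 5*(1687 + 46) = -10 + 5*1733 = -10 + 8665 = 8655)
1155 + 1/(z - 2526) = 1155 + 1/(8655 - 2526) = 1155 + 1/6129 = 7078996/6129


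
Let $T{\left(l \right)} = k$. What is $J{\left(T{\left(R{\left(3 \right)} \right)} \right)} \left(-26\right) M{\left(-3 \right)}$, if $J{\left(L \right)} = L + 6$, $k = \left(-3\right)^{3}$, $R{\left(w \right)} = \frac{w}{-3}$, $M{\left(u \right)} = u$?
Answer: $-1638$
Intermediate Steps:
$R{\left(w \right)} = - \frac{w}{3}$ ($R{\left(w \right)} = w \left(- \frac{1}{3}\right) = - \frac{w}{3}$)
$k = -27$
$T{\left(l \right)} = -27$
$J{\left(L \right)} = 6 + L$
$J{\left(T{\left(R{\left(3 \right)} \right)} \right)} \left(-26\right) M{\left(-3 \right)} = \left(6 - 27\right) \left(-26\right) \left(-3\right) = \left(-21\right) \left(-26\right) \left(-3\right) = 546 \left(-3\right) = -1638$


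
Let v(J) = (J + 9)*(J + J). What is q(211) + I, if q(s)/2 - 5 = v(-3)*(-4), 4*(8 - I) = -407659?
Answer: 408883/4 ≈ 1.0222e+5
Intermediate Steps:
I = 407691/4 (I = 8 - 1/4*(-407659) = 8 + 407659/4 = 407691/4 ≈ 1.0192e+5)
v(J) = 2*J*(9 + J) (v(J) = (9 + J)*(2*J) = 2*J*(9 + J))
q(s) = 298 (q(s) = 10 + 2*((2*(-3)*(9 - 3))*(-4)) = 10 + 2*((2*(-3)*6)*(-4)) = 10 + 2*(-36*(-4)) = 10 + 2*144 = 10 + 288 = 298)
q(211) + I = 298 + 407691/4 = 408883/4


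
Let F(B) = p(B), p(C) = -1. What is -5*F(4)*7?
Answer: 35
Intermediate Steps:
F(B) = -1
-5*F(4)*7 = -5*(-1)*7 = 5*7 = 35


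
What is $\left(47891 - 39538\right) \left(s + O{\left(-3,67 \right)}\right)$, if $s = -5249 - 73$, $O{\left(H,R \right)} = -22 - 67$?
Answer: $-45198083$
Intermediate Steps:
$O{\left(H,R \right)} = -89$
$s = -5322$
$\left(47891 - 39538\right) \left(s + O{\left(-3,67 \right)}\right) = \left(47891 - 39538\right) \left(-5322 - 89\right) = 8353 \left(-5411\right) = -45198083$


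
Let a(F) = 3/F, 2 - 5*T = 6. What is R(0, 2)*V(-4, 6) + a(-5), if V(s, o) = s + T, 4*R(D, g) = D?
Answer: -3/5 ≈ -0.60000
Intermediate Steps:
T = -4/5 (T = 2/5 - 1/5*6 = 2/5 - 6/5 = -4/5 ≈ -0.80000)
R(D, g) = D/4
V(s, o) = -4/5 + s (V(s, o) = s - 4/5 = -4/5 + s)
R(0, 2)*V(-4, 6) + a(-5) = ((1/4)*0)*(-4/5 - 4) + 3/(-5) = 0*(-24/5) + 3*(-1/5) = 0 - 3/5 = -3/5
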